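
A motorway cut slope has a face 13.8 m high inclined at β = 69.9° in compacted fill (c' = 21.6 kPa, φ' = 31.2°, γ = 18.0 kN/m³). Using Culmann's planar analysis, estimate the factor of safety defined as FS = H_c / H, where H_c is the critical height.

H_c = (4c'/γ) · sinβ cosφ' / [1 − cos(β − φ')]
    = (4·21.6/18.0) · sin69.9°·cos31.2° / [1 − cos38.7°]
    = 4.800 · 0.8033 / 0.2196 = 17.56 m
FS = H_c / H = 17.56 / 13.8 = 1.272

FS = 1.27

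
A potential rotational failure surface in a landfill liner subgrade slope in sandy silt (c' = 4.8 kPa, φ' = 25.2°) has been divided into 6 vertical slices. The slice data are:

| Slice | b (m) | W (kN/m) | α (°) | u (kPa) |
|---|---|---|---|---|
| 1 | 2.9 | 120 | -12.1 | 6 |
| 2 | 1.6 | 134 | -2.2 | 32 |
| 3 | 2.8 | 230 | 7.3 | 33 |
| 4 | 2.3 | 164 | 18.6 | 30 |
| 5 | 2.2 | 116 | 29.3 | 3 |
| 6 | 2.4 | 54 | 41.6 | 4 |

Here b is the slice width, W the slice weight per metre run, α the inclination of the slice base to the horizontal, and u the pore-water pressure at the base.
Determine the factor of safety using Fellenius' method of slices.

Ordinary method of slices: FS = Σ[c'·Δl_i + (W_i cosα_i − u_i·Δl_i)·tanφ'] / Σ W_i sinα_i, with Δl_i = b_i / cosα_i.
Slice 1: Δl = 2.9/cos(-12.1°) = 2.966 m; N'_1 = 120·cos(-12.1°) − 6·2.966 = 99.5; c'Δl = 14.24; W sinα = -25.2
Slice 2: Δl = 1.6/cos(-2.2°) = 1.601 m; N'_2 = 134·cos(-2.2°) − 32·1.601 = 82.7; c'Δl = 7.69; W sinα = -5.1
Slice 3: Δl = 2.8/cos7.3° = 2.823 m; N'_3 = 230·cos7.3° − 33·2.823 = 135.0; c'Δl = 13.55; W sinα = 29.2
Slice 4: Δl = 2.3/cos18.6° = 2.427 m; N'_4 = 164·cos18.6° − 30·2.427 = 82.6; c'Δl = 11.65; W sinα = 52.3
Slice 5: Δl = 2.2/cos29.3° = 2.523 m; N'_5 = 116·cos29.3° − 3·2.523 = 93.6; c'Δl = 12.11; W sinα = 56.8
Slice 6: Δl = 2.4/cos41.6° = 3.209 m; N'_6 = 54·cos41.6° − 4·3.209 = 27.5; c'Δl = 15.41; W sinα = 35.9
Σc'Δl = 74.6 kN/m; ΣN' = 520.9 kN/m; ΣW sinα = 143.9 kN/m
Resisting = 74.6 + 520.9·tan25.2° = 74.6 + 245.1 = 319.8 kN/m
FS = 319.8 / 143.9 = 2.223

FS = 2.22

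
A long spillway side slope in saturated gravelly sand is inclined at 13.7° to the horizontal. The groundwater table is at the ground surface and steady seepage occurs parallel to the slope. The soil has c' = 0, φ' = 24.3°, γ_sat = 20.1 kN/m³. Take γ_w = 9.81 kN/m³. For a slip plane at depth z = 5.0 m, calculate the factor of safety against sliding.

With seepage parallel to the slope and the water table at the surface, the effective normal stress on the slip plane uses the buoyant unit weight γ' = γ_sat − γ_w while the driving shear stress uses γ_sat:
FS = [c' + γ' z cos²β tanφ'] / [γ_sat z sinβ cosβ]
(For c' = 0 this reduces to FS = (γ'/γ_sat)·tanφ'/tanβ.)
γ' = 20.1 − 9.81 = 10.29 kN/m³
Numerator = 0.0 + 10.29·5.0·cos²13.7°·tan24.3° = 0.0 + 10.29·5.0·0.9439·0.4515 = 21.928 kPa
Denominator = 20.1·5.0·sin13.7°·cos13.7° = 20.1·5.0·0.2368·0.9715 = 23.125 kPa
FS = 21.928 / 23.125 = 0.948

FS = 0.95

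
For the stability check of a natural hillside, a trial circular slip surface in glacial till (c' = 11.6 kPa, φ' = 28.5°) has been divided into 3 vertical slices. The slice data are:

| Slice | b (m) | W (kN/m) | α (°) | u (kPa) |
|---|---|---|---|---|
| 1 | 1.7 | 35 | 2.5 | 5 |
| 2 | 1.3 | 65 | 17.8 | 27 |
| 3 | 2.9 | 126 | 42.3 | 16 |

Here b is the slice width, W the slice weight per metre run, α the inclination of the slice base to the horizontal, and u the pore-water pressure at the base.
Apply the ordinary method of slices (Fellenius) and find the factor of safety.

Ordinary method of slices: FS = Σ[c'·Δl_i + (W_i cosα_i − u_i·Δl_i)·tanφ'] / Σ W_i sinα_i, with Δl_i = b_i / cosα_i.
Slice 1: Δl = 1.7/cos2.5° = 1.702 m; N'_1 = 35·cos2.5° − 5·1.702 = 26.5; c'Δl = 19.74; W sinα = 1.5
Slice 2: Δl = 1.3/cos17.8° = 1.365 m; N'_2 = 65·cos17.8° − 27·1.365 = 25.0; c'Δl = 15.84; W sinα = 19.9
Slice 3: Δl = 2.9/cos42.3° = 3.921 m; N'_3 = 126·cos42.3° − 16·3.921 = 30.5; c'Δl = 45.48; W sinα = 84.8
Σc'Δl = 81.1 kN/m; ΣN' = 81.9 kN/m; ΣW sinα = 106.2 kN/m
Resisting = 81.1 + 81.9·tan28.5° = 81.1 + 44.5 = 125.5 kN/m
FS = 125.5 / 106.2 = 1.182

FS = 1.18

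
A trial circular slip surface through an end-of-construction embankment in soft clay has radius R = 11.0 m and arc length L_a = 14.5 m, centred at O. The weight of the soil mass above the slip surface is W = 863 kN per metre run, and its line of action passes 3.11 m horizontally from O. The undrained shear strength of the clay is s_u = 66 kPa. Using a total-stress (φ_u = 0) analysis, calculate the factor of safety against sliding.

Taking moments about the centre O, the resisting moment is provided by the undrained shear strength acting along the arc:
M_R = s_u·L_a·R = 66·14.50·11.0 = 10527.0 kN·m/m
M_D = W·d = 863·3.11 = 2683.9 kN·m/m
FS = M_R / M_D = 10527.0 / 2683.9 = 3.922

FS = 3.92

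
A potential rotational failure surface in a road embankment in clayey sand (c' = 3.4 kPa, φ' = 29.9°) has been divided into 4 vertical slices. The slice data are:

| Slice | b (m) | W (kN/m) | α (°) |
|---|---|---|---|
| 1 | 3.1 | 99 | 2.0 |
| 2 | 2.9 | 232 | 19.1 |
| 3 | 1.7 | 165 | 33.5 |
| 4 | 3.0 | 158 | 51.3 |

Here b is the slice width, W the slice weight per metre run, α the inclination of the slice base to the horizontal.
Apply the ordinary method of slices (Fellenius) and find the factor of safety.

FS = 1.24

Ordinary method of slices: FS = Σ[c'·Δl_i + (W_i cosα_i)·tanφ'] / Σ W_i sinα_i, with Δl_i = b_i / cosα_i.
Slice 1: Δl = 3.1/cos2.0° = 3.102 m; N'_1 = 99·cos2.0° = 98.9; c'Δl = 10.55; W sinα = 3.5
Slice 2: Δl = 2.9/cos19.1° = 3.069 m; N'_2 = 232·cos19.1° = 219.2; c'Δl = 10.43; W sinα = 75.9
Slice 3: Δl = 1.7/cos33.5° = 2.039 m; N'_3 = 165·cos33.5° = 137.6; c'Δl = 6.93; W sinα = 91.1
Slice 4: Δl = 3.0/cos51.3° = 4.798 m; N'_4 = 158·cos51.3° = 98.8; c'Δl = 16.31; W sinα = 123.3
Σc'Δl = 44.2 kN/m; ΣN' = 554.5 kN/m; ΣW sinα = 293.7 kN/m
Resisting = 44.2 + 554.5·tan29.9° = 44.2 + 318.9 = 363.1 kN/m
FS = 363.1 / 293.7 = 1.236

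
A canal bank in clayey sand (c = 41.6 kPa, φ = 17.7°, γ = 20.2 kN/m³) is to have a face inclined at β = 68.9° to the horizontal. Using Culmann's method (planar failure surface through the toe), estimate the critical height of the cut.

Culmann's analysis gives the critical failure plane at α_cr = (β + φ)/2 = (68.9 + 17.7)/2 = 43.3°, and the critical height
H_c = (4c/γ) · sinβ cosφ / [1 − cos(β − φ)]
    = (4·41.6/20.2) · sin68.9°·cos17.7° / [1 − cos(51.2°)]
    = 8.238 · 0.9330·0.9527 / [1 − 0.6266]
    = 8.238 · 0.8888 / 0.3734
    = 19.61 m

H_c = 19.61 m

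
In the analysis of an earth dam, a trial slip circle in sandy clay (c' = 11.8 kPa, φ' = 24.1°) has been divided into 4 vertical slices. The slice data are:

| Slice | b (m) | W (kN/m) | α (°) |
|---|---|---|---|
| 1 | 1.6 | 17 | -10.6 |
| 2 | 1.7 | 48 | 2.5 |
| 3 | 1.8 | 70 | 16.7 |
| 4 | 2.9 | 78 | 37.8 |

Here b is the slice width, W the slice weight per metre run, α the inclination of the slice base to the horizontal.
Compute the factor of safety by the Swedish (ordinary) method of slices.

Ordinary method of slices: FS = Σ[c'·Δl_i + (W_i cosα_i)·tanφ'] / Σ W_i sinα_i, with Δl_i = b_i / cosα_i.
Slice 1: Δl = 1.6/cos(-10.6°) = 1.628 m; N'_1 = 17·cos(-10.6°) = 16.7; c'Δl = 19.21; W sinα = -3.1
Slice 2: Δl = 1.7/cos2.5° = 1.702 m; N'_2 = 48·cos2.5° = 48.0; c'Δl = 20.08; W sinα = 2.1
Slice 3: Δl = 1.8/cos16.7° = 1.879 m; N'_3 = 70·cos16.7° = 67.0; c'Δl = 22.18; W sinα = 20.1
Slice 4: Δl = 2.9/cos37.8° = 3.670 m; N'_4 = 78·cos37.8° = 61.6; c'Δl = 43.31; W sinα = 47.8
Σc'Δl = 104.8 kN/m; ΣN' = 193.3 kN/m; ΣW sinα = 66.9 kN/m
Resisting = 104.8 + 193.3·tan24.1° = 104.8 + 86.5 = 191.3 kN/m
FS = 191.3 / 66.9 = 2.859

FS = 2.86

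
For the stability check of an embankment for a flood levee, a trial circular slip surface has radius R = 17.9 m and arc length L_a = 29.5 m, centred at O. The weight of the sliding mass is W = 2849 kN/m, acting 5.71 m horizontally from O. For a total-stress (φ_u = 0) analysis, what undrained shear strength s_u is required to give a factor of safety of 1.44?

FS = s_u·L_a·R / (W·d), so s_u = FS·W·d / (L_a·R).
s_u = 1.44·2849·5.71 / (29.50·17.9) = 23425.6 / 528.05 = 44.36 kPa

s_u = 44.4 kPa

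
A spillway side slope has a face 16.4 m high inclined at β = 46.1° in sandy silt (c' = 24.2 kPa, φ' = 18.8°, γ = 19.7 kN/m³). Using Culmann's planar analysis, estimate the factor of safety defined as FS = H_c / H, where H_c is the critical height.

FS = 1.83

H_c = (4c'/γ) · sinβ cosφ' / [1 − cos(β − φ')]
    = (4·24.2/19.7) · sin46.1°·cos18.8° / [1 − cos27.3°]
    = 4.914 · 0.6821 / 0.1114 = 30.09 m
FS = H_c / H = 30.09 / 16.4 = 1.835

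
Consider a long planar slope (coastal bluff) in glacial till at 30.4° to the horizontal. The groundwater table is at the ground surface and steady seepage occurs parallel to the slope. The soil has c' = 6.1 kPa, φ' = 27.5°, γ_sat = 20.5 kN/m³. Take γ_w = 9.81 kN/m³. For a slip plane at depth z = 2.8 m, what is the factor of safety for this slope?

FS = 0.71

With seepage parallel to the slope and the water table at the surface, the effective normal stress on the slip plane uses the buoyant unit weight γ' = γ_sat − γ_w while the driving shear stress uses γ_sat:
FS = [c' + γ' z cos²β tanφ'] / [γ_sat z sinβ cosβ]
γ' = 20.5 − 9.81 = 10.69 kN/m³
Numerator = 6.1 + 10.69·2.8·cos²30.4°·tan27.5° = 6.1 + 10.69·2.8·0.7439·0.5206 = 17.692 kPa
Denominator = 20.5·2.8·sin30.4°·cos30.4° = 20.5·2.8·0.5060·0.8625 = 25.053 kPa
FS = 17.692 / 25.053 = 0.706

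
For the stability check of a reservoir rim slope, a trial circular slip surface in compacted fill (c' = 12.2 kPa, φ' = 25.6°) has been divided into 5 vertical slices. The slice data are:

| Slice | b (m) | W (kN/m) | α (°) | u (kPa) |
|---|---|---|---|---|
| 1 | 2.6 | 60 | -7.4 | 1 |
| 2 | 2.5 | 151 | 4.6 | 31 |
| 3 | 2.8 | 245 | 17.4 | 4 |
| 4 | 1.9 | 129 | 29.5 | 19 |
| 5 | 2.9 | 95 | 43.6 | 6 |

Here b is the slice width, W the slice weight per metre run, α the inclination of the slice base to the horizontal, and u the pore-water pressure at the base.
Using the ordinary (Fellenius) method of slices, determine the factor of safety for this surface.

FS = 1.92

Ordinary method of slices: FS = Σ[c'·Δl_i + (W_i cosα_i − u_i·Δl_i)·tanφ'] / Σ W_i sinα_i, with Δl_i = b_i / cosα_i.
Slice 1: Δl = 2.6/cos(-7.4°) = 2.622 m; N'_1 = 60·cos(-7.4°) − 1·2.622 = 56.9; c'Δl = 31.99; W sinα = -7.7
Slice 2: Δl = 2.5/cos4.6° = 2.508 m; N'_2 = 151·cos4.6° − 31·2.508 = 72.8; c'Δl = 30.60; W sinα = 12.1
Slice 3: Δl = 2.8/cos17.4° = 2.934 m; N'_3 = 245·cos17.4° − 4·2.934 = 222.1; c'Δl = 35.80; W sinα = 73.3
Slice 4: Δl = 1.9/cos29.5° = 2.183 m; N'_4 = 129·cos29.5° − 19·2.183 = 70.8; c'Δl = 26.63; W sinα = 63.5
Slice 5: Δl = 2.9/cos43.6° = 4.005 m; N'_5 = 95·cos43.6° − 6·4.005 = 44.8; c'Δl = 48.86; W sinα = 65.5
Σc'Δl = 173.9 kN/m; ΣN' = 467.3 kN/m; ΣW sinα = 206.7 kN/m
Resisting = 173.9 + 467.3·tan25.6° = 173.9 + 223.9 = 397.7 kN/m
FS = 397.7 / 206.7 = 1.924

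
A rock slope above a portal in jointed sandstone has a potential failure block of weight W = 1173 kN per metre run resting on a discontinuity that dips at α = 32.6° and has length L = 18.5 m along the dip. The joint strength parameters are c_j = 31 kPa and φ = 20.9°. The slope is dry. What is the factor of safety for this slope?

Resolving the block weight along and normal to the plane and applying the Mohr–Coulomb strength on the joint:
N' = W cosα = 1173·cos32.6° = 988.2 kN/m
Driving force T = W sinα = 1173·sin32.6° = 632.0 kN/m
Resisting force R = c_j·L + N'·tanφ = 31·18.5 + 988.2·tan20.9° = 573.5 + 377.4 = 950.9 kN/m
FS = R / T = 950.9 / 632.0 = 1.505

FS = 1.50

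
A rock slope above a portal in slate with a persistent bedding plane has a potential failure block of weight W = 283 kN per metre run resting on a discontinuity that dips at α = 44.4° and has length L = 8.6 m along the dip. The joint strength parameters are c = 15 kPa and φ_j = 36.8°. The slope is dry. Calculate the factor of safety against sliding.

Resolving the block weight along and normal to the plane and applying the Mohr–Coulomb strength on the joint:
N' = W cosα = 283·cos44.4° = 202.2 kN/m
Driving force T = W sinα = 283·sin44.4° = 198.0 kN/m
Resisting force R = c·L + N'·tanφ_j = 15·8.6 + 202.2·tan36.8° = 129.0 + 151.3 = 280.3 kN/m
FS = R / T = 280.3 / 198.0 = 1.415

FS = 1.42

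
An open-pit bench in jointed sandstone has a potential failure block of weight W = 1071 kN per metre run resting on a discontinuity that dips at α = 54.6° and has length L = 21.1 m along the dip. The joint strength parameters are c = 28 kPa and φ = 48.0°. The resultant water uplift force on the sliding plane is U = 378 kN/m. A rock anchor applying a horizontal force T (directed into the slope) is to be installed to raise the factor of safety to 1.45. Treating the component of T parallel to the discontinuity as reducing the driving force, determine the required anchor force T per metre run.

T = 233 kN/m

Resolving forces along and normal to the sliding plane, with the horizontal anchor force T adding T·sinα to the effective normal force and T·cosα acting up the plane against the driving force:
FS = [cL + (W cosα − U + T sinα) tanφ] / [W sinα − T cosα]
Without the anchor: N' = 242.4 kN/m, driving T_d = 873.0 kN/m, resisting R = 28·21.1 + 242.4·tan48.0° = 860.0 kN/m, FS = 0.99.
Setting FS = 1.45 and solving for T:
1.45·(873.0 − T cos54.6°) = 860.0 + T sin54.6°·tan48.0°
T·(sin54.6°·tan48.0° + 1.45·cos54.6°) = 1.45·873.0 − 860.0
T·(0.8151·1.1106 + 1.45·0.5793) = 1265.9 − 860.0 = 405.8
T·1.7452 = 405.8
T = 232.5 kN/m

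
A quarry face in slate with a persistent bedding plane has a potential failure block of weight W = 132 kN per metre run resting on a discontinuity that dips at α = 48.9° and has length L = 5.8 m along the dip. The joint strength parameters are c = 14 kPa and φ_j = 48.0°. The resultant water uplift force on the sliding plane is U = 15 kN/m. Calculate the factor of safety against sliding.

FS = 1.62

Resolving the block weight along and normal to the plane and applying the Mohr–Coulomb strength on the joint:
N' = W cosα − U = 132·cos48.9° − 15 = 71.8 kN/m
Driving force T = W sinα = 132·sin48.9° = 99.5 kN/m
Resisting force R = c·L + N'·tanφ_j = 14·5.8 + 71.8·tan48.0° = 81.2 + 79.7 = 160.9 kN/m
FS = R / T = 160.9 / 99.5 = 1.618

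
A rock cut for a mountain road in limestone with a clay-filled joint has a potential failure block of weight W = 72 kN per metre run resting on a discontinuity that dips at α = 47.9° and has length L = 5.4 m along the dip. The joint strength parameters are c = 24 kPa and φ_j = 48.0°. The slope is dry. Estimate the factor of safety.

FS = 3.43

Resolving the block weight along and normal to the plane and applying the Mohr–Coulomb strength on the joint:
N' = W cosα = 72·cos47.9° = 48.3 kN/m
Driving force T = W sinα = 72·sin47.9° = 53.4 kN/m
Resisting force R = c·L + N'·tanφ_j = 24·5.4 + 48.3·tan48.0° = 129.6 + 53.6 = 183.2 kN/m
FS = R / T = 183.2 / 53.4 = 3.429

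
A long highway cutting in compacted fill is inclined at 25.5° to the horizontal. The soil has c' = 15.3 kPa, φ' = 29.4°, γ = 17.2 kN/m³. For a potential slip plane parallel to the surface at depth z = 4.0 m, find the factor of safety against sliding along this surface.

FS = 1.75

For an infinite slope with a slip plane parallel to the surface (no pore pressure): FS = [c' + γz cos²β tanφ'] / [γz sinβ cosβ].
γz = 17.2·4.0 = 68.80 kN/m²
Numerator = 15.3 + 68.80·cos²25.5°·tan29.4° = 15.3 + 68.80·0.8147·0.5635 = 46.882 kPa
Denominator = 68.80·sin25.5°·cos25.5° = 68.80·0.4305·0.9026 = 26.734 kPa
FS = 46.882 / 26.734 = 1.754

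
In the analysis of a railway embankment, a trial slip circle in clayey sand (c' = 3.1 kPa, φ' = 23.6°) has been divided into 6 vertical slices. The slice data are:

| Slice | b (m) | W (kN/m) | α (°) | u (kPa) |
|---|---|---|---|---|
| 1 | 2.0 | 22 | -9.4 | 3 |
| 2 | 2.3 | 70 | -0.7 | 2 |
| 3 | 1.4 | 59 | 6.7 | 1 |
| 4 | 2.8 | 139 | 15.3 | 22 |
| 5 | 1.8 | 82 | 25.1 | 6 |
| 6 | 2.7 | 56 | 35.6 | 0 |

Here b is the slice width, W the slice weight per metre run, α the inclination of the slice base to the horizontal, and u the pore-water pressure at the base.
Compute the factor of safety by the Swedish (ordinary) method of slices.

FS = 1.70

Ordinary method of slices: FS = Σ[c'·Δl_i + (W_i cosα_i − u_i·Δl_i)·tanφ'] / Σ W_i sinα_i, with Δl_i = b_i / cosα_i.
Slice 1: Δl = 2.0/cos(-9.4°) = 2.027 m; N'_1 = 22·cos(-9.4°) − 3·2.027 = 15.6; c'Δl = 6.28; W sinα = -3.6
Slice 2: Δl = 2.3/cos(-0.7°) = 2.300 m; N'_2 = 70·cos(-0.7°) − 2·2.300 = 65.4; c'Δl = 7.13; W sinα = -0.9
Slice 3: Δl = 1.4/cos6.7° = 1.410 m; N'_3 = 59·cos6.7° − 1·1.410 = 57.2; c'Δl = 4.37; W sinα = 6.9
Slice 4: Δl = 2.8/cos15.3° = 2.903 m; N'_4 = 139·cos15.3° − 22·2.903 = 70.2; c'Δl = 9.00; W sinα = 36.7
Slice 5: Δl = 1.8/cos25.1° = 1.988 m; N'_5 = 82·cos25.1° − 6·1.988 = 62.3; c'Δl = 6.16; W sinα = 34.8
Slice 6: Δl = 2.7/cos35.6° = 3.321 m; N'_6 = 56·cos35.6° − 0·3.321 = 45.5; c'Δl = 10.29; W sinα = 32.6
Σc'Δl = 43.2 kN/m; ΣN' = 316.3 kN/m; ΣW sinα = 106.5 kN/m
Resisting = 43.2 + 316.3·tan23.6° = 43.2 + 138.2 = 181.4 kN/m
FS = 181.4 / 106.5 = 1.704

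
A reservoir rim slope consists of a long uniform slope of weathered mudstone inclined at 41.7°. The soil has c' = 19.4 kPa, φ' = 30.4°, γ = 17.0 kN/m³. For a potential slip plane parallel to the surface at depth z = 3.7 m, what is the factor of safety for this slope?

FS = 1.28

For an infinite slope with a slip plane parallel to the surface (no pore pressure): FS = [c' + γz cos²β tanφ'] / [γz sinβ cosβ].
γz = 17.0·3.7 = 62.90 kN/m²
Numerator = 19.4 + 62.90·cos²41.7°·tan30.4° = 19.4 + 62.90·0.5575·0.5867 = 39.972 kPa
Denominator = 62.90·sin41.7°·cos41.7° = 62.90·0.6652·0.7466 = 31.242 kPa
FS = 39.972 / 31.242 = 1.279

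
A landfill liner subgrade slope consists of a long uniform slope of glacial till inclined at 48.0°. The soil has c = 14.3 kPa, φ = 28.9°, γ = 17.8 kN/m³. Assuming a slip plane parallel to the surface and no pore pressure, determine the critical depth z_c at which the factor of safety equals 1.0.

Setting FS = 1.00 in FS = [c + γz cos²β tanφ] / [γz sinβ cosβ] and solving for z:
z = c / [γ cosβ (FS·sinβ − cosβ·tanφ)]
  = 14.3 / [17.8·cos48.0°·(1.00·sin48.0° − cos48.0°·tan28.9°)]
  = 14.3 / [17.8·0.6691·(1.00·0.7431 − 0.6691·0.5520)]
  = 14.3 / 4.4517 = 3.212 m

z_c = 3.21 m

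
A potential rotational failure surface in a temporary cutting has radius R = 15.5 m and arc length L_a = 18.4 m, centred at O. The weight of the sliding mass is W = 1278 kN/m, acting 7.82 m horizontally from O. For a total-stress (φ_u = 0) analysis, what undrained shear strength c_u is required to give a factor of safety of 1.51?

FS = c_u·L_a·R / (W·d), so c_u = FS·W·d / (L_a·R).
c_u = 1.51·1278·7.82 / (18.40·15.5) = 15090.9 / 285.20 = 52.91 kPa

c_u = 52.9 kPa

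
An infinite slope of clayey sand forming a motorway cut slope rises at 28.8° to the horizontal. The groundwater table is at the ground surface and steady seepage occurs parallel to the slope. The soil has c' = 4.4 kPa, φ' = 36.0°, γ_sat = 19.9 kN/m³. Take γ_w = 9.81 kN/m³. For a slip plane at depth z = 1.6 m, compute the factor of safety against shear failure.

With seepage parallel to the slope and the water table at the surface, the effective normal stress on the slip plane uses the buoyant unit weight γ' = γ_sat − γ_w while the driving shear stress uses γ_sat:
FS = [c' + γ' z cos²β tanφ'] / [γ_sat z sinβ cosβ]
γ' = 19.9 − 9.81 = 10.09 kN/m³
Numerator = 4.4 + 10.09·1.6·cos²28.8°·tan36.0° = 4.4 + 10.09·1.6·0.7679·0.7265 = 13.407 kPa
Denominator = 19.9·1.6·sin28.8°·cos28.8° = 19.9·1.6·0.4818·0.8763 = 13.442 kPa
FS = 13.407 / 13.442 = 0.997

FS = 1.00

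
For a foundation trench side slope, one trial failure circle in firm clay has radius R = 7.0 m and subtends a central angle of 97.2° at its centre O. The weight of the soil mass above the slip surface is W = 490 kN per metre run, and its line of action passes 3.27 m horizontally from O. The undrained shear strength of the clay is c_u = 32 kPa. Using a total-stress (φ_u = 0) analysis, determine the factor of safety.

FS = 1.66

Taking moments about the centre O, the resisting moment is provided by the undrained shear strength acting along the arc:
Arc length L_a = R·θ = 7.0·(97.2°·π/180) = 7.0·1.6965 = 11.88 m
M_R = c_u·L_a·R = 32·11.88·7.0 = 2660.0 kN·m/m
M_D = W·d = 490·3.27 = 1602.3 kN·m/m
FS = M_R / M_D = 2660.0 / 1602.3 = 1.660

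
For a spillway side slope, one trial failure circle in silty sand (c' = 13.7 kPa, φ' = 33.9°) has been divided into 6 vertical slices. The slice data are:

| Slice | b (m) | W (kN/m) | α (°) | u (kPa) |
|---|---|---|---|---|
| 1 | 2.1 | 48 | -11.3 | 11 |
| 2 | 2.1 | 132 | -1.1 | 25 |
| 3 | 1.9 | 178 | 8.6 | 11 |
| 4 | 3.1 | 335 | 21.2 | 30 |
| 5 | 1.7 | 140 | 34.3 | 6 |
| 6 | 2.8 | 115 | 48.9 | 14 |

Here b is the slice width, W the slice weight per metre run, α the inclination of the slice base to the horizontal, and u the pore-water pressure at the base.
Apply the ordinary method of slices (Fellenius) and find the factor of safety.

FS = 2.03

Ordinary method of slices: FS = Σ[c'·Δl_i + (W_i cosα_i − u_i·Δl_i)·tanφ'] / Σ W_i sinα_i, with Δl_i = b_i / cosα_i.
Slice 1: Δl = 2.1/cos(-11.3°) = 2.142 m; N'_1 = 48·cos(-11.3°) − 11·2.142 = 23.5; c'Δl = 29.34; W sinα = -9.4
Slice 2: Δl = 2.1/cos(-1.1°) = 2.100 m; N'_2 = 132·cos(-1.1°) − 25·2.100 = 79.5; c'Δl = 28.78; W sinα = -2.5
Slice 3: Δl = 1.9/cos8.6° = 1.922 m; N'_3 = 178·cos8.6° − 11·1.922 = 154.9; c'Δl = 26.33; W sinα = 26.6
Slice 4: Δl = 3.1/cos21.2° = 3.325 m; N'_4 = 335·cos21.2° − 30·3.325 = 212.6; c'Δl = 45.55; W sinα = 121.1
Slice 5: Δl = 1.7/cos34.3° = 2.058 m; N'_5 = 140·cos34.3° − 6·2.058 = 103.3; c'Δl = 28.19; W sinα = 78.9
Slice 6: Δl = 2.8/cos48.9° = 4.259 m; N'_6 = 115·cos48.9° − 14·4.259 = 16.0; c'Δl = 58.35; W sinα = 86.7
Σc'Δl = 216.5 kN/m; ΣN' = 589.7 kN/m; ΣW sinα = 301.4 kN/m
Resisting = 216.5 + 589.7·tan33.9° = 216.5 + 396.3 = 612.8 kN/m
FS = 612.8 / 301.4 = 2.033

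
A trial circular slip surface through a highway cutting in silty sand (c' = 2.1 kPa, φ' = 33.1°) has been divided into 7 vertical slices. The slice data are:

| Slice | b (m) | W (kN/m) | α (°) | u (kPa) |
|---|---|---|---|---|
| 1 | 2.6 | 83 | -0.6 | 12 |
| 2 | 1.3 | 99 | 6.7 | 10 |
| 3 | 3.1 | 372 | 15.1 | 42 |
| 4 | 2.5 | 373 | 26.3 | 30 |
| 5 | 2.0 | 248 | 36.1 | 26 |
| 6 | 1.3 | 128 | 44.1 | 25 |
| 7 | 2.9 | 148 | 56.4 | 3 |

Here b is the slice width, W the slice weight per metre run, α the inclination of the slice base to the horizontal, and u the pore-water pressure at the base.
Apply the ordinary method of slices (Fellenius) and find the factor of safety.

FS = 0.95

Ordinary method of slices: FS = Σ[c'·Δl_i + (W_i cosα_i − u_i·Δl_i)·tanφ'] / Σ W_i sinα_i, with Δl_i = b_i / cosα_i.
Slice 1: Δl = 2.6/cos(-0.6°) = 2.600 m; N'_1 = 83·cos(-0.6°) − 12·2.600 = 51.8; c'Δl = 5.46; W sinα = -0.9
Slice 2: Δl = 1.3/cos6.7° = 1.309 m; N'_2 = 99·cos6.7° − 10·1.309 = 85.2; c'Δl = 2.75; W sinα = 11.6
Slice 3: Δl = 3.1/cos15.1° = 3.211 m; N'_3 = 372·cos15.1° − 42·3.211 = 224.3; c'Δl = 6.74; W sinα = 96.9
Slice 4: Δl = 2.5/cos26.3° = 2.789 m; N'_4 = 373·cos26.3° − 30·2.789 = 250.7; c'Δl = 5.86; W sinα = 165.3
Slice 5: Δl = 2.0/cos36.1° = 2.475 m; N'_5 = 248·cos36.1° − 26·2.475 = 136.0; c'Δl = 5.20; W sinα = 146.1
Slice 6: Δl = 1.3/cos44.1° = 1.810 m; N'_6 = 128·cos44.1° − 25·1.810 = 46.7; c'Δl = 3.80; W sinα = 89.1
Slice 7: Δl = 2.9/cos56.4° = 5.240 m; N'_7 = 148·cos56.4° − 3·5.240 = 66.2; c'Δl = 11.00; W sinα = 123.3
Σc'Δl = 40.8 kN/m; ΣN' = 860.9 kN/m; ΣW sinα = 631.3 kN/m
Resisting = 40.8 + 860.9·tan33.1° = 40.8 + 561.2 = 602.0 kN/m
FS = 602.0 / 631.3 = 0.954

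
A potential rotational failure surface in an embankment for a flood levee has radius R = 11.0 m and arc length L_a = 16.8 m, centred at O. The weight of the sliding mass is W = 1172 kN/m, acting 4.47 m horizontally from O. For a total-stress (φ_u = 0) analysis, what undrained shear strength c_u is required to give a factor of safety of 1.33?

FS = c_u·L_a·R / (W·d), so c_u = FS·W·d / (L_a·R).
c_u = 1.33·1172·4.47 / (16.80·11.0) = 6967.7 / 184.80 = 37.70 kPa

c_u = 37.7 kPa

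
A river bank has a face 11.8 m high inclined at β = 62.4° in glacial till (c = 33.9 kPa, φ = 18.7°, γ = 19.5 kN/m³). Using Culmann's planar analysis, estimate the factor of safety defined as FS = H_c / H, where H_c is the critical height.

FS = 1.79

H_c = (4c/γ) · sinβ cosφ / [1 − cos(β − φ)]
    = (4·33.9/19.5) · sin62.4°·cos18.7° / [1 − cos43.7°]
    = 6.954 · 0.8394 / 0.2770 = 21.07 m
FS = H_c / H = 21.07 / 11.8 = 1.786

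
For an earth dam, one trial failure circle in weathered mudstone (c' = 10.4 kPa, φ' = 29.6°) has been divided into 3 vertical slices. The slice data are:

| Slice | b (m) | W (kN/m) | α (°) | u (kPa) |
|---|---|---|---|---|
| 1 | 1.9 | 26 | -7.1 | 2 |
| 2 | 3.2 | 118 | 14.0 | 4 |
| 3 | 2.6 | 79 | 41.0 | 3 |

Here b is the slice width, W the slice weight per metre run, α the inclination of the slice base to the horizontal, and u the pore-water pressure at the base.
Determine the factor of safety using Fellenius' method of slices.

FS = 2.44

Ordinary method of slices: FS = Σ[c'·Δl_i + (W_i cosα_i − u_i·Δl_i)·tanφ'] / Σ W_i sinα_i, with Δl_i = b_i / cosα_i.
Slice 1: Δl = 1.9/cos(-7.1°) = 1.915 m; N'_1 = 26·cos(-7.1°) − 2·1.915 = 22.0; c'Δl = 19.91; W sinα = -3.2
Slice 2: Δl = 3.2/cos14.0° = 3.298 m; N'_2 = 118·cos14.0° − 4·3.298 = 101.3; c'Δl = 34.30; W sinα = 28.5
Slice 3: Δl = 2.6/cos41.0° = 3.445 m; N'_3 = 79·cos41.0° − 3·3.445 = 49.3; c'Δl = 35.83; W sinα = 51.8
Σc'Δl = 90.0 kN/m; ΣN' = 172.6 kN/m; ΣW sinα = 77.2 kN/m
Resisting = 90.0 + 172.6·tan29.6° = 90.0 + 98.0 = 188.1 kN/m
FS = 188.1 / 77.2 = 2.437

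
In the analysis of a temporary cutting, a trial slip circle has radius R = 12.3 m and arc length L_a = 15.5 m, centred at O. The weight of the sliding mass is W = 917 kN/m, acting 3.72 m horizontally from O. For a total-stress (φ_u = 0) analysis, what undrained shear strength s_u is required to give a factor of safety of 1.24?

FS = s_u·L_a·R / (W·d), so s_u = FS·W·d / (L_a·R).
s_u = 1.24·917·3.72 / (15.50·12.3) = 4229.9 / 190.65 = 22.19 kPa

s_u = 22.2 kPa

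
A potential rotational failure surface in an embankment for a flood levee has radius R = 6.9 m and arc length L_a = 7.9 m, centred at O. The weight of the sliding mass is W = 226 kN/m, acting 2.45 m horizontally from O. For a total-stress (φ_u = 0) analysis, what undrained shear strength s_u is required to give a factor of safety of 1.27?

FS = s_u·L_a·R / (W·d), so s_u = FS·W·d / (L_a·R).
s_u = 1.27·226·2.45 / (7.90·6.9) = 703.2 / 54.51 = 12.90 kPa

s_u = 12.9 kPa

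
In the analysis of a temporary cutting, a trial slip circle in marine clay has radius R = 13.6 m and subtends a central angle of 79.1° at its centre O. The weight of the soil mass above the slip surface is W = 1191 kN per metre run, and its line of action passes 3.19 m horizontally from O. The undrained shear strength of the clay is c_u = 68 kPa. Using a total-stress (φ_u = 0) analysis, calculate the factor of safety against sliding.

FS = 4.57

Taking moments about the centre O, the resisting moment is provided by the undrained shear strength acting along the arc:
Arc length L_a = R·θ = 13.6·(79.1°·π/180) = 13.6·1.3806 = 18.78 m
M_R = c_u·L_a·R = 68·18.78·13.6 = 17363.6 kN·m/m
M_D = W·d = 1191·3.19 = 3799.3 kN·m/m
FS = M_R / M_D = 17363.6 / 3799.3 = 4.570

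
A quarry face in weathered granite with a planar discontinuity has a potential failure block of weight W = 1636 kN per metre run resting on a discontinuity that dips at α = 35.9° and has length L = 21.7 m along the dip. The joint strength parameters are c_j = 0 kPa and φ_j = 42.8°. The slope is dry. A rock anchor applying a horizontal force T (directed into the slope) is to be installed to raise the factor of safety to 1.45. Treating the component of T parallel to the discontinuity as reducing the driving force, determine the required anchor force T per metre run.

Resolving forces along and normal to the sliding plane, with the horizontal anchor force T adding T·sinα to the effective normal force and T·cosα acting up the plane against the driving force:
FS = [c_jL + (W cosα + T sinα) tanφ_j] / [W sinα − T cosα]
Without the anchor: N' = 1325.2 kN/m, driving T_d = 959.3 kN/m, resisting R = 0·21.7 + 1325.2·tan42.8° = 1227.2 kN/m, FS = 1.28.
Setting FS = 1.45 and solving for T:
1.45·(959.3 − T cos35.9°) = 1227.2 + T sin35.9°·tan42.8°
T·(sin35.9°·tan42.8° + 1.45·cos35.9°) = 1.45·959.3 − 1227.2
T·(0.5864·0.9260 + 1.45·0.8100) = 1391.0 − 1227.2 = 163.8
T·1.7175 = 163.8
T = 95.4 kN/m

T = 95 kN/m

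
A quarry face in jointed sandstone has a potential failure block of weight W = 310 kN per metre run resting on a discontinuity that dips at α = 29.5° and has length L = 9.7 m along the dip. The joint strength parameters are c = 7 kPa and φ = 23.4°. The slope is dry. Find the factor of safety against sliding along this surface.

Resolving the block weight along and normal to the plane and applying the Mohr–Coulomb strength on the joint:
N' = W cosα = 310·cos29.5° = 269.8 kN/m
Driving force T = W sinα = 310·sin29.5° = 152.7 kN/m
Resisting force R = c·L + N'·tanφ = 7·9.7 + 269.8·tan23.4° = 67.9 + 116.8 = 184.7 kN/m
FS = R / T = 184.7 / 152.7 = 1.210

FS = 1.21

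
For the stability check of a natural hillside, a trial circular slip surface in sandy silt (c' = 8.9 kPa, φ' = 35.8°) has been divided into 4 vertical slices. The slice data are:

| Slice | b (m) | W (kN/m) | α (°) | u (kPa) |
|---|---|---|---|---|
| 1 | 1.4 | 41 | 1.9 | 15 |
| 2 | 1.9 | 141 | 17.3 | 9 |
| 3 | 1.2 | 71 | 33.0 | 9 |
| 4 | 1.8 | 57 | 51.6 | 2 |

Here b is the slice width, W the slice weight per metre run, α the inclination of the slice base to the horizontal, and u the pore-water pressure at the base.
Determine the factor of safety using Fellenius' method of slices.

FS = 1.76

Ordinary method of slices: FS = Σ[c'·Δl_i + (W_i cosα_i − u_i·Δl_i)·tanφ'] / Σ W_i sinα_i, with Δl_i = b_i / cosα_i.
Slice 1: Δl = 1.4/cos1.9° = 1.401 m; N'_1 = 41·cos1.9° − 15·1.401 = 20.0; c'Δl = 12.47; W sinα = 1.4
Slice 2: Δl = 1.9/cos17.3° = 1.990 m; N'_2 = 141·cos17.3° − 9·1.990 = 116.7; c'Δl = 17.71; W sinα = 41.9
Slice 3: Δl = 1.2/cos33.0° = 1.431 m; N'_3 = 71·cos33.0° − 9·1.431 = 46.7; c'Δl = 12.73; W sinα = 38.7
Slice 4: Δl = 1.8/cos51.6° = 2.898 m; N'_4 = 57·cos51.6° − 2·2.898 = 29.6; c'Δl = 25.79; W sinα = 44.7
Σc'Δl = 68.7 kN/m; ΣN' = 213.0 kN/m; ΣW sinα = 126.6 kN/m
Resisting = 68.7 + 213.0·tan35.8° = 68.7 + 153.6 = 222.3 kN/m
FS = 222.3 / 126.6 = 1.755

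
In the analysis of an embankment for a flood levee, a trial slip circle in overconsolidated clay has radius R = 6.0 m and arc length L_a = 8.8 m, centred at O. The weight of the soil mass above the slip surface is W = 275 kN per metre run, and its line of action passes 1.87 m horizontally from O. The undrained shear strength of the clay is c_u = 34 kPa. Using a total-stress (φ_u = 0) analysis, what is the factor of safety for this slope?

Taking moments about the centre O, the resisting moment is provided by the undrained shear strength acting along the arc:
M_R = c_u·L_a·R = 34·8.80·6.0 = 1795.2 kN·m/m
M_D = W·d = 275·1.87 = 514.2 kN·m/m
FS = M_R / M_D = 1795.2 / 514.2 = 3.491

FS = 3.49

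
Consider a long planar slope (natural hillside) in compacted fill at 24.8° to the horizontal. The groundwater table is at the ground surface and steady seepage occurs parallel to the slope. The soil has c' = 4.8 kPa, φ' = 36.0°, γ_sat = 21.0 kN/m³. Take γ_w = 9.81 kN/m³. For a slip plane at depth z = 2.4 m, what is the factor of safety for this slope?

FS = 1.09

With seepage parallel to the slope and the water table at the surface, the effective normal stress on the slip plane uses the buoyant unit weight γ' = γ_sat − γ_w while the driving shear stress uses γ_sat:
FS = [c' + γ' z cos²β tanφ'] / [γ_sat z sinβ cosβ]
γ' = 21.0 − 9.81 = 11.19 kN/m³
Numerator = 4.8 + 11.19·2.4·cos²24.8°·tan36.0° = 4.8 + 11.19·2.4·0.8241·0.7265 = 20.879 kPa
Denominator = 21.0·2.4·sin24.8°·cos24.8° = 21.0·2.4·0.4195·0.9078 = 19.191 kPa
FS = 20.879 / 19.191 = 1.088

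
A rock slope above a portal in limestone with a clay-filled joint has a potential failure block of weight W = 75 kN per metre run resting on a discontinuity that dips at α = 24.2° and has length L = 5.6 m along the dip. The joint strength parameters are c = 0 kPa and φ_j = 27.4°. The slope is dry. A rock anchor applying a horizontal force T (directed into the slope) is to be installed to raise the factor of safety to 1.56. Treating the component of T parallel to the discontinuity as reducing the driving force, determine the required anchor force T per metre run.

T = 8 kN/m

Resolving forces along and normal to the sliding plane, with the horizontal anchor force T adding T·sinα to the effective normal force and T·cosα acting up the plane against the driving force:
FS = [cL + (W cosα + T sinα) tanφ_j] / [W sinα − T cosα]
Without the anchor: N' = 68.4 kN/m, driving T_d = 30.7 kN/m, resisting R = 0·5.6 + 68.4·tan27.4° = 35.5 kN/m, FS = 1.15.
Setting FS = 1.56 and solving for T:
1.56·(30.7 − T cos24.2°) = 35.5 + T sin24.2°·tan27.4°
T·(sin24.2°·tan27.4° + 1.56·cos24.2°) = 1.56·30.7 − 35.5
T·(0.4099·0.5184 + 1.56·0.9121) = 48.0 − 35.5 = 12.5
T·1.6354 = 12.5
T = 7.6 kN/m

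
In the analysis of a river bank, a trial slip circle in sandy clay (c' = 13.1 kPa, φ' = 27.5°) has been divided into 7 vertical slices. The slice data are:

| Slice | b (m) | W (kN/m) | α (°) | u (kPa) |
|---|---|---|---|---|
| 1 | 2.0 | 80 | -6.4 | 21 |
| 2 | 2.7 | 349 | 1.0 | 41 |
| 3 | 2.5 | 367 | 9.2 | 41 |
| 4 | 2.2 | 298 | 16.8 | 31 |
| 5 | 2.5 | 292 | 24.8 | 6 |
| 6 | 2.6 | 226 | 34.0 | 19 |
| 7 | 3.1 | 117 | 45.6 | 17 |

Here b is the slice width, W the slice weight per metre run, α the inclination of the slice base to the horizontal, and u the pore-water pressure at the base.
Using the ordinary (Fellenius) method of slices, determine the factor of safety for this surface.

Ordinary method of slices: FS = Σ[c'·Δl_i + (W_i cosα_i − u_i·Δl_i)·tanφ'] / Σ W_i sinα_i, with Δl_i = b_i / cosα_i.
Slice 1: Δl = 2.0/cos(-6.4°) = 2.013 m; N'_1 = 80·cos(-6.4°) − 21·2.013 = 37.2; c'Δl = 26.36; W sinα = -8.9
Slice 2: Δl = 2.7/cos1.0° = 2.700 m; N'_2 = 349·cos1.0° − 41·2.700 = 238.2; c'Δl = 35.38; W sinα = 6.1
Slice 3: Δl = 2.5/cos9.2° = 2.533 m; N'_3 = 367·cos9.2° − 41·2.533 = 258.4; c'Δl = 33.18; W sinα = 58.7
Slice 4: Δl = 2.2/cos16.8° = 2.298 m; N'_4 = 298·cos16.8° − 31·2.298 = 214.0; c'Δl = 30.10; W sinα = 86.1
Slice 5: Δl = 2.5/cos24.8° = 2.754 m; N'_5 = 292·cos24.8° − 6·2.754 = 248.5; c'Δl = 36.08; W sinα = 122.5
Slice 6: Δl = 2.6/cos34.0° = 3.136 m; N'_6 = 226·cos34.0° − 19·3.136 = 127.8; c'Δl = 41.08; W sinα = 126.4
Slice 7: Δl = 3.1/cos45.6° = 4.431 m; N'_7 = 117·cos45.6° − 17·4.431 = 6.5; c'Δl = 58.04; W sinα = 83.6
Σc'Δl = 260.2 kN/m; ΣN' = 1130.8 kN/m; ΣW sinα = 474.4 kN/m
Resisting = 260.2 + 1130.8·tan27.5° = 260.2 + 588.7 = 848.9 kN/m
FS = 848.9 / 474.4 = 1.789

FS = 1.79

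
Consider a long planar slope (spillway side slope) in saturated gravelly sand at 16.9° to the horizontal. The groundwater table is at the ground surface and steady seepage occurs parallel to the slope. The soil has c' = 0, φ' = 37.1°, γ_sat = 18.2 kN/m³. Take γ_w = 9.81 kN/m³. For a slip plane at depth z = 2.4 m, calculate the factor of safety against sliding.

FS = 1.15

With seepage parallel to the slope and the water table at the surface, the effective normal stress on the slip plane uses the buoyant unit weight γ' = γ_sat − γ_w while the driving shear stress uses γ_sat:
FS = [c' + γ' z cos²β tanφ'] / [γ_sat z sinβ cosβ]
(For c' = 0 this reduces to FS = (γ'/γ_sat)·tanφ'/tanβ.)
γ' = 18.2 − 9.81 = 8.39 kN/m³
Numerator = 0.0 + 8.39·2.4·cos²16.9°·tan37.1° = 0.0 + 8.39·2.4·0.9155·0.7563 = 13.942 kPa
Denominator = 18.2·2.4·sin16.9°·cos16.9° = 18.2·2.4·0.2907·0.9568 = 12.149 kPa
FS = 13.942 / 12.149 = 1.148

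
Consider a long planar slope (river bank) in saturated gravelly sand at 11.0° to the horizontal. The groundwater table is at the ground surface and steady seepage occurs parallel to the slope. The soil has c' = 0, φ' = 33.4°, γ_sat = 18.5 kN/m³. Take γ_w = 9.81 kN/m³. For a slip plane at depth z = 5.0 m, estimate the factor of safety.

FS = 1.59

With seepage parallel to the slope and the water table at the surface, the effective normal stress on the slip plane uses the buoyant unit weight γ' = γ_sat − γ_w while the driving shear stress uses γ_sat:
FS = [c' + γ' z cos²β tanφ'] / [γ_sat z sinβ cosβ]
(For c' = 0 this reduces to FS = (γ'/γ_sat)·tanφ'/tanβ.)
γ' = 18.5 − 9.81 = 8.69 kN/m³
Numerator = 0.0 + 8.69·5.0·cos²11.0°·tan33.4° = 0.0 + 8.69·5.0·0.9636·0.6594 = 27.607 kPa
Denominator = 18.5·5.0·sin11.0°·cos11.0° = 18.5·5.0·0.1908·0.9816 = 17.326 kPa
FS = 27.607 / 17.326 = 1.593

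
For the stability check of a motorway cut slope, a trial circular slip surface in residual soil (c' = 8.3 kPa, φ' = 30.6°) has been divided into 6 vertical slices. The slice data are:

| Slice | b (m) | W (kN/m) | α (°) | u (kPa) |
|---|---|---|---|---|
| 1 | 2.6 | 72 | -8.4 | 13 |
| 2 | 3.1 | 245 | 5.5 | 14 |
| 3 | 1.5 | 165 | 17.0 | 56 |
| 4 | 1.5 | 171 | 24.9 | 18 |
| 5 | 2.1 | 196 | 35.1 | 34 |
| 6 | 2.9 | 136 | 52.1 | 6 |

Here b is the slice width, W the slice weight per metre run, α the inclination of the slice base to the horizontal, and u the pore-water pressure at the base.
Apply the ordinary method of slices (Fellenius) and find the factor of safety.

FS = 1.32

Ordinary method of slices: FS = Σ[c'·Δl_i + (W_i cosα_i − u_i·Δl_i)·tanφ'] / Σ W_i sinα_i, with Δl_i = b_i / cosα_i.
Slice 1: Δl = 2.6/cos(-8.4°) = 2.628 m; N'_1 = 72·cos(-8.4°) − 13·2.628 = 37.1; c'Δl = 21.81; W sinα = -10.5
Slice 2: Δl = 3.1/cos5.5° = 3.114 m; N'_2 = 245·cos5.5° − 14·3.114 = 200.3; c'Δl = 25.85; W sinα = 23.5
Slice 3: Δl = 1.5/cos17.0° = 1.569 m; N'_3 = 165·cos17.0° − 56·1.569 = 70.0; c'Δl = 13.02; W sinα = 48.2
Slice 4: Δl = 1.5/cos24.9° = 1.654 m; N'_4 = 171·cos24.9° − 18·1.654 = 125.3; c'Δl = 13.73; W sinα = 72.0
Slice 5: Δl = 2.1/cos35.1° = 2.567 m; N'_5 = 196·cos35.1° − 34·2.567 = 73.1; c'Δl = 21.30; W sinα = 112.7
Slice 6: Δl = 2.9/cos52.1° = 4.721 m; N'_6 = 136·cos52.1° − 6·4.721 = 55.2; c'Δl = 39.18; W sinα = 107.3
Σc'Δl = 134.9 kN/m; ΣN' = 560.9 kN/m; ΣW sinα = 353.2 kN/m
Resisting = 134.9 + 560.9·tan30.6° = 134.9 + 331.7 = 466.6 kN/m
FS = 466.6 / 353.2 = 1.321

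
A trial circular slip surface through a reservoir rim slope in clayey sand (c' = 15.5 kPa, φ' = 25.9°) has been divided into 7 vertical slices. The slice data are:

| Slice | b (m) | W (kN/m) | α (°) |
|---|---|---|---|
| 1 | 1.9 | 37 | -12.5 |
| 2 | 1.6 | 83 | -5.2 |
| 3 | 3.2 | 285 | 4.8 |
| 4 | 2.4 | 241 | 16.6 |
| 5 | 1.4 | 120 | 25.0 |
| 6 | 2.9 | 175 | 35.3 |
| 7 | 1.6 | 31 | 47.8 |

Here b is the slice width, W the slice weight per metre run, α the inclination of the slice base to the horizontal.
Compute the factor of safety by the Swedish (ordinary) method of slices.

Ordinary method of slices: FS = Σ[c'·Δl_i + (W_i cosα_i)·tanφ'] / Σ W_i sinα_i, with Δl_i = b_i / cosα_i.
Slice 1: Δl = 1.9/cos(-12.5°) = 1.946 m; N'_1 = 37·cos(-12.5°) = 36.1; c'Δl = 30.17; W sinα = -8.0
Slice 2: Δl = 1.6/cos(-5.2°) = 1.607 m; N'_2 = 83·cos(-5.2°) = 82.7; c'Δl = 24.90; W sinα = -7.5
Slice 3: Δl = 3.2/cos4.8° = 3.211 m; N'_3 = 285·cos4.8° = 284.0; c'Δl = 49.77; W sinα = 23.8
Slice 4: Δl = 2.4/cos16.6° = 2.504 m; N'_4 = 241·cos16.6° = 231.0; c'Δl = 38.82; W sinα = 68.9
Slice 5: Δl = 1.4/cos25.0° = 1.545 m; N'_5 = 120·cos25.0° = 108.8; c'Δl = 23.94; W sinα = 50.7
Slice 6: Δl = 2.9/cos35.3° = 3.553 m; N'_6 = 175·cos35.3° = 142.8; c'Δl = 55.08; W sinα = 101.1
Slice 7: Δl = 1.6/cos47.8° = 2.382 m; N'_7 = 31·cos47.8° = 20.8; c'Δl = 36.92; W sinα = 23.0
Σc'Δl = 259.6 kN/m; ΣN' = 906.1 kN/m; ΣW sinα = 252.0 kN/m
Resisting = 259.6 + 906.1·tan25.9° = 259.6 + 440.0 = 699.6 kN/m
FS = 699.6 / 252.0 = 2.776

FS = 2.78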